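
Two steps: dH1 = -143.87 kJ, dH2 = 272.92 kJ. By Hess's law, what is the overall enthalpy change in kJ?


Hess's law: enthalpy is a state function, so add the step enthalpies.
dH_total = dH1 + dH2 = -143.87 + (272.92)
dH_total = 129.05 kJ:

129.05 kJ


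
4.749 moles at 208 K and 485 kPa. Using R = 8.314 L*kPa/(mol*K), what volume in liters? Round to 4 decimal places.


PV = nRT, solve for V = nRT / P.
nRT = 4.749 * 8.314 * 208 = 8212.5027
V = 8212.5027 / 485
V = 16.93299526 L, rounded to 4 dp:

16.9330 L


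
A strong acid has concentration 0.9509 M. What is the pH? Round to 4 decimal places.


A strong acid dissociates completely, so [H+] equals the given concentration.
pH = -log10([H+]) = -log10(0.9509)
pH = 0.02186515, rounded to 4 dp:

0.0219


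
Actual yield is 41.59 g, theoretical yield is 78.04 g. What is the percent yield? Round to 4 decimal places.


% yield = 100 * actual / theoretical
% yield = 100 * 41.59 / 78.04
% yield = 53.29318298 %, rounded to 4 dp:

53.2932 %


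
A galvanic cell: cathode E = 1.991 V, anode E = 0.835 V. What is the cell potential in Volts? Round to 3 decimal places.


Standard cell potential: E_cell = E_cathode - E_anode.
E_cell = 1.991 - (0.835)
E_cell = 1.156 V, rounded to 3 dp:

1.156 V


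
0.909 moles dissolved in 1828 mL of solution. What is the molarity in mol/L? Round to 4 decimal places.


Convert volume to liters: V_L = V_mL / 1000.
V_L = 1828 / 1000 = 1.828 L
M = n / V_L = 0.909 / 1.828
M = 0.49726477 mol/L, rounded to 4 dp:

0.4973 mol/L


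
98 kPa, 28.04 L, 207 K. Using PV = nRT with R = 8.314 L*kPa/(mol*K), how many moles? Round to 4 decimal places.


PV = nRT, solve for n = PV / (RT).
PV = 98 * 28.04 = 2747.92
RT = 8.314 * 207 = 1720.998
n = 2747.92 / 1720.998
n = 1.59670145 mol, rounded to 4 dp:

1.5967 mol


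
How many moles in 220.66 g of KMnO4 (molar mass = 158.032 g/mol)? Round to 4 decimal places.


n = mass / M
n = 220.66 / 158.032
n = 1.39629948 mol, rounded to 4 dp:

1.3963 mol


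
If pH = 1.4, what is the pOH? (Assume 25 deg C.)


At 25 deg C, pH + pOH = 14.
pOH = 14 - pH = 14 - 1.4
pOH = 12.6:

12.60


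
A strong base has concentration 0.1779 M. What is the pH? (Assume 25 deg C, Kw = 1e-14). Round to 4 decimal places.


A strong base dissociates completely, so [OH-] equals the given concentration.
pOH = -log10([OH-]) = -log10(0.1779) = 0.749824
pH = 14 - pOH = 14 - 0.749824
pH = 13.250176, rounded to 4 dp:

13.2502


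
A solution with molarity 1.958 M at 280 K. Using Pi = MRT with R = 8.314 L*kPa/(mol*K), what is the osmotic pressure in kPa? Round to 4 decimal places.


Osmotic pressure (van't Hoff): Pi = M*R*T.
RT = 8.314 * 280 = 2327.92
Pi = 1.958 * 2327.92
Pi = 4558.06736 kPa, rounded to 4 dp:

4558.0674 kPa


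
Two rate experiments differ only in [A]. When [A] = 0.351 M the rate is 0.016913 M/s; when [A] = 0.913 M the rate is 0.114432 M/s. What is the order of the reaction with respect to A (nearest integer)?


Rate is proportional to [A]^n, so rate2/rate1 = ([A]2/[A]1)^n. Take logs to solve for n.
rate2/rate1 = 0.114432 / 0.016913 = 6.7659
[A]2/[A]1 = 0.913 / 0.351 = 2.6011
n = ln(6.7659) / ln(2.6011) = 2.0
Nearest integer order:

2


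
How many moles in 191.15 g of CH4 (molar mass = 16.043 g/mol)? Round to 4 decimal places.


n = mass / M
n = 191.15 / 16.043
n = 11.91485383 mol, rounded to 4 dp:

11.9149 mol


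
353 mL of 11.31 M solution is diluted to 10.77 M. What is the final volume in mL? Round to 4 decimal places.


Dilution: M1*V1 = M2*V2, solve for V2.
V2 = M1*V1 / M2
V2 = 11.31 * 353 / 10.77
V2 = 3992.43 / 10.77
V2 = 370.69916435 mL, rounded to 4 dp:

370.6992 mL


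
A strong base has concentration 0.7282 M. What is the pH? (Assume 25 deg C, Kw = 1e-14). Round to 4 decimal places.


A strong base dissociates completely, so [OH-] equals the given concentration.
pOH = -log10([OH-]) = -log10(0.7282) = 0.137749
pH = 14 - pOH = 14 - 0.137749
pH = 13.862251, rounded to 4 dp:

13.8623


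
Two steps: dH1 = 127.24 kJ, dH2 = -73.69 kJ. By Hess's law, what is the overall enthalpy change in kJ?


Hess's law: enthalpy is a state function, so add the step enthalpies.
dH_total = dH1 + dH2 = 127.24 + (-73.69)
dH_total = 53.55 kJ:

53.55 kJ


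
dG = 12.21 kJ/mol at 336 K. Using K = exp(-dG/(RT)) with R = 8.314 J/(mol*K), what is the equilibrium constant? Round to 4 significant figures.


dG is in kJ/mol; multiply by 1000 to match R in J/(mol*K).
RT = 8.314 * 336 = 2793.504 J/mol
exponent = -dG*1000 / (RT) = -(12.21*1000) / 2793.504 = -4.37085467
K = exp(-4.37085467)
K = 0.012640433, rounded to 4 significant figures:

0.01264


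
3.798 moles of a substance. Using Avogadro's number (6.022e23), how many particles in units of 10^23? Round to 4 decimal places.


N = n * NA, then divide by 1e23 for the requested units.
N / 1e23 = n * 6.022
N / 1e23 = 3.798 * 6.022
N / 1e23 = 22.871556, rounded to 4 dp:

22.8716


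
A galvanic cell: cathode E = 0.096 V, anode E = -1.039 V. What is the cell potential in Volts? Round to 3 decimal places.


Standard cell potential: E_cell = E_cathode - E_anode.
E_cell = 0.096 - (-1.039)
E_cell = 1.135 V, rounded to 3 dp:

1.135 V


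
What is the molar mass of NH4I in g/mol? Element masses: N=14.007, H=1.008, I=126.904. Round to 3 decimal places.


M = sum(count * atomic_mass) over atoms.
M = 1*14.007 + 4*1.008 + 1*126.904
M = 14.007 + 4.032 + 126.904
M = 144.943 g/mol, rounded to 3 dp:

144.943 g/mol


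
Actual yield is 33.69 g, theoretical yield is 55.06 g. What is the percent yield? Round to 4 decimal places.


% yield = 100 * actual / theoretical
% yield = 100 * 33.69 / 55.06
% yield = 61.18779513 %, rounded to 4 dp:

61.1878 %


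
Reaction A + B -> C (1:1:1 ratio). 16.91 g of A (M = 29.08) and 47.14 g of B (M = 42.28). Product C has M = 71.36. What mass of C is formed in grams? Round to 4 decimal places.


Find moles of each reactant; the smaller value is the limiting reagent in a 1:1:1 reaction, so moles_C equals moles of the limiter.
n_A = mass_A / M_A = 16.91 / 29.08 = 0.581499 mol
n_B = mass_B / M_B = 47.14 / 42.28 = 1.114948 mol
Limiting reagent: A (smaller), n_limiting = 0.581499 mol
mass_C = n_limiting * M_C = 0.581499 * 71.36
mass_C = 41.49576864 g, rounded to 4 dp:

41.4958 g


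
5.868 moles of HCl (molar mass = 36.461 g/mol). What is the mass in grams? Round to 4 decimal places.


mass = n * M
mass = 5.868 * 36.461
mass = 213.953148 g, rounded to 4 dp:

213.9531 g


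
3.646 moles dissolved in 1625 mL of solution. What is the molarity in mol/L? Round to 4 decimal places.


Convert volume to liters: V_L = V_mL / 1000.
V_L = 1625 / 1000 = 1.625 L
M = n / V_L = 3.646 / 1.625
M = 2.24369231 mol/L, rounded to 4 dp:

2.2437 mol/L


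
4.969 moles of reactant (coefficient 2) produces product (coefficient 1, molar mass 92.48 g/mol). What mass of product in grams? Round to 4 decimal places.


Use the coefficient ratio to convert reactant moles to product moles, then multiply by the product's molar mass.
moles_P = moles_R * (coeff_P / coeff_R) = 4.969 * (1/2) = 2.4845
mass_P = moles_P * M_P = 2.4845 * 92.48
mass_P = 229.76656 g, rounded to 4 dp:

229.7666 g


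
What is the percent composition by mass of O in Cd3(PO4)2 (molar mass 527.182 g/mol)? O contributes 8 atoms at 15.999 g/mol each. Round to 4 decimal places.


pct = 100 * (n_elem * M_elem) / M_total
mass_contribution = 8 * 15.999 = 127.992 g/mol
pct = 100 * 127.992 / 527.182
pct = 24.27852241 %, rounded to 4 dp:

24.2785 %


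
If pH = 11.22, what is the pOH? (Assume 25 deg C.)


At 25 deg C, pH + pOH = 14.
pOH = 14 - pH = 14 - 11.22
pOH = 2.78:

2.78


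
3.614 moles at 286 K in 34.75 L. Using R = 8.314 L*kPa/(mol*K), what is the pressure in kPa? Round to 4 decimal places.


PV = nRT, solve for P = nRT / V.
nRT = 3.614 * 8.314 * 286 = 8593.3837
P = 8593.3837 / 34.75
P = 247.29161727 kPa, rounded to 4 dp:

247.2916 kPa


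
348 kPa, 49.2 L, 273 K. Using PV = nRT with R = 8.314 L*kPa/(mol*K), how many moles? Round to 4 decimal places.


PV = nRT, solve for n = PV / (RT).
PV = 348 * 49.2 = 17121.6
RT = 8.314 * 273 = 2269.722
n = 17121.6 / 2269.722
n = 7.54347889 mol, rounded to 4 dp:

7.5435 mol


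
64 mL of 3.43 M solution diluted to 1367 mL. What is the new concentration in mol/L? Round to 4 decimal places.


Dilution: M1*V1 = M2*V2, solve for M2.
M2 = M1*V1 / V2
M2 = 3.43 * 64 / 1367
M2 = 219.52 / 1367
M2 = 0.16058522 mol/L, rounded to 4 dp:

0.1606 mol/L


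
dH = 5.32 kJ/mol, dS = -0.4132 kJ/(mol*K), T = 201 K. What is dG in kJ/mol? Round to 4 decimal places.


Gibbs: dG = dH - T*dS (consistent units, dS already in kJ/(mol*K)).
T*dS = 201 * -0.4132 = -83.0532
dG = 5.32 - (-83.0532)
dG = 88.3732 kJ/mol, rounded to 4 dp:

88.3732 kJ/mol


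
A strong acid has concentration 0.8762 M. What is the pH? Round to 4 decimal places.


A strong acid dissociates completely, so [H+] equals the given concentration.
pH = -log10([H+]) = -log10(0.8762)
pH = 0.05739675, rounded to 4 dp:

0.0574


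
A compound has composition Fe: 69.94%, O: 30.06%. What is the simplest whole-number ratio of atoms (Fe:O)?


Assume 100 g of compound, divide each mass% by atomic mass to get moles, then normalize by the smallest to get a raw atom ratio.
Moles per 100 g: Fe: 69.94/55.845 = 1.2524, O: 30.06/15.999 = 1.8789
Raw ratio (divide by min = 1.2524): Fe: 1.0, O: 1.5
Multiply by 2 to clear fractions: Fe: 2.0 ~= 2, O: 3.0 ~= 3
Reduce by GCD to get the simplest whole-number ratio:

2:3


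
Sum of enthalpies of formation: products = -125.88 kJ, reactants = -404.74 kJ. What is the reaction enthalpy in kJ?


dH_rxn = sum(dH_f products) - sum(dH_f reactants)
dH_rxn = -125.88 - (-404.74)
dH_rxn = 278.86 kJ:

278.86 kJ


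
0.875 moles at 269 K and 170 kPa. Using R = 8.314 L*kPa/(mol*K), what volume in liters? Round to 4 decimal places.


PV = nRT, solve for V = nRT / P.
nRT = 0.875 * 8.314 * 269 = 1956.9078
V = 1956.9078 / 170
V = 11.51122235 L, rounded to 4 dp:

11.5112 L


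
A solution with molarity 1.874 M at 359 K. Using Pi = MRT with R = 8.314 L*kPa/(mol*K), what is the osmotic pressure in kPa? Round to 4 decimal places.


Osmotic pressure (van't Hoff): Pi = M*R*T.
RT = 8.314 * 359 = 2984.726
Pi = 1.874 * 2984.726
Pi = 5593.376524 kPa, rounded to 4 dp:

5593.3765 kPa


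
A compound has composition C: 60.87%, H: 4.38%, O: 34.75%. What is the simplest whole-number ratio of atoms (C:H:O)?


Assume 100 g of compound, divide each mass% by atomic mass to get moles, then normalize by the smallest to get a raw atom ratio.
Moles per 100 g: C: 60.87/12.011 = 5.0679, H: 4.38/1.008 = 4.3452, O: 34.75/15.999 = 2.172
Raw ratio (divide by min = 2.172): C: 2.333, H: 2.001, O: 1.0
Multiply by 3 to clear fractions: C: 7.0 ~= 7, H: 6.002 ~= 6, O: 3.0 ~= 3
Reduce by GCD to get the simplest whole-number ratio:

7:6:3


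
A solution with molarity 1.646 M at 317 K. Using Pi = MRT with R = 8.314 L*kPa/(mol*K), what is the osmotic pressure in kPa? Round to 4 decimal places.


Osmotic pressure (van't Hoff): Pi = M*R*T.
RT = 8.314 * 317 = 2635.538
Pi = 1.646 * 2635.538
Pi = 4338.095548 kPa, rounded to 4 dp:

4338.0955 kPa


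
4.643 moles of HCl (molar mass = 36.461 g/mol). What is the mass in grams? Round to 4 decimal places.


mass = n * M
mass = 4.643 * 36.461
mass = 169.288423 g, rounded to 4 dp:

169.2884 g


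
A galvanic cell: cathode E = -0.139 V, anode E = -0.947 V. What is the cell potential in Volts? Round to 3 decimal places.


Standard cell potential: E_cell = E_cathode - E_anode.
E_cell = -0.139 - (-0.947)
E_cell = 0.808 V, rounded to 3 dp:

0.808 V


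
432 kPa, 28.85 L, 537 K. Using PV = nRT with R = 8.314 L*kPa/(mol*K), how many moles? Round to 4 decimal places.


PV = nRT, solve for n = PV / (RT).
PV = 432 * 28.85 = 12463.2
RT = 8.314 * 537 = 4464.618
n = 12463.2 / 4464.618
n = 2.79154902 mol, rounded to 4 dp:

2.7915 mol


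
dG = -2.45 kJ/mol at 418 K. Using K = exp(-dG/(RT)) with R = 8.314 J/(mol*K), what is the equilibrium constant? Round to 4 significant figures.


dG is in kJ/mol; multiply by 1000 to match R in J/(mol*K).
RT = 8.314 * 418 = 3475.252 J/mol
exponent = -dG*1000 / (RT) = -(-2.45*1000) / 3475.252 = 0.70498485
K = exp(0.70498485)
K = 2.023816, rounded to 4 significant figures:

2.024


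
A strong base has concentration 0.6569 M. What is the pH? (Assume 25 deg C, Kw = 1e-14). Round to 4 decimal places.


A strong base dissociates completely, so [OH-] equals the given concentration.
pOH = -log10([OH-]) = -log10(0.6569) = 0.182501
pH = 14 - pOH = 14 - 0.182501
pH = 13.817499, rounded to 4 dp:

13.8175


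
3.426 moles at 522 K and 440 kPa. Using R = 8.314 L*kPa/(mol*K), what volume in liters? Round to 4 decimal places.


PV = nRT, solve for V = nRT / P.
nRT = 3.426 * 8.314 * 522 = 14868.5248
V = 14868.5248 / 440
V = 33.79210182 L, rounded to 4 dp:

33.7921 L


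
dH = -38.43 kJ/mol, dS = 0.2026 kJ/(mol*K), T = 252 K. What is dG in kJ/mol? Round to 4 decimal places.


Gibbs: dG = dH - T*dS (consistent units, dS already in kJ/(mol*K)).
T*dS = 252 * 0.2026 = 51.0552
dG = -38.43 - (51.0552)
dG = -89.4852 kJ/mol, rounded to 4 dp:

-89.4852 kJ/mol


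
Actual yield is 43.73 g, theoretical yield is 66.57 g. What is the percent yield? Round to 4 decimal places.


% yield = 100 * actual / theoretical
% yield = 100 * 43.73 / 66.57
% yield = 65.69025086 %, rounded to 4 dp:

65.6903 %


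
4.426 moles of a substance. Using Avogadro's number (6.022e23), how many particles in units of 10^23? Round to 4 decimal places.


N = n * NA, then divide by 1e23 for the requested units.
N / 1e23 = n * 6.022
N / 1e23 = 4.426 * 6.022
N / 1e23 = 26.653372, rounded to 4 dp:

26.6534


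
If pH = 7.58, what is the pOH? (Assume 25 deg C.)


At 25 deg C, pH + pOH = 14.
pOH = 14 - pH = 14 - 7.58
pOH = 6.42:

6.42


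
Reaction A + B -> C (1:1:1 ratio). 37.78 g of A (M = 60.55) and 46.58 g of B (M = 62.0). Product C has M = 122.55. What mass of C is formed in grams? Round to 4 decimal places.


Find moles of each reactant; the smaller value is the limiting reagent in a 1:1:1 reaction, so moles_C equals moles of the limiter.
n_A = mass_A / M_A = 37.78 / 60.55 = 0.623947 mol
n_B = mass_B / M_B = 46.58 / 62.0 = 0.75129 mol
Limiting reagent: A (smaller), n_limiting = 0.623947 mol
mass_C = n_limiting * M_C = 0.623947 * 122.55
mass_C = 76.46470485 g, rounded to 4 dp:

76.4647 g


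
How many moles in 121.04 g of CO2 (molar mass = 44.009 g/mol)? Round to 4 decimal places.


n = mass / M
n = 121.04 / 44.009
n = 2.75034652 mol, rounded to 4 dp:

2.7503 mol


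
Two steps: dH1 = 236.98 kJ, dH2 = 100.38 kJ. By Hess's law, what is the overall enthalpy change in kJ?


Hess's law: enthalpy is a state function, so add the step enthalpies.
dH_total = dH1 + dH2 = 236.98 + (100.38)
dH_total = 337.36 kJ:

337.36 kJ


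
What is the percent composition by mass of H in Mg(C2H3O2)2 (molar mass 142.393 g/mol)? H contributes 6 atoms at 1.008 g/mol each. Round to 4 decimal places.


pct = 100 * (n_elem * M_elem) / M_total
mass_contribution = 6 * 1.008 = 6.048 g/mol
pct = 100 * 6.048 / 142.393
pct = 4.2473998 %, rounded to 4 dp:

4.2474 %


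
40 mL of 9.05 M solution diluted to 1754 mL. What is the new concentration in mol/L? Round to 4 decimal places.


Dilution: M1*V1 = M2*V2, solve for M2.
M2 = M1*V1 / V2
M2 = 9.05 * 40 / 1754
M2 = 362.0 / 1754
M2 = 0.2063854 mol/L, rounded to 4 dp:

0.2064 mol/L


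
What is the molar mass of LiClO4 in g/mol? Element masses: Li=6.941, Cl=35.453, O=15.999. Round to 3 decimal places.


M = sum(count * atomic_mass) over atoms.
M = 1*6.941 + 1*35.453 + 4*15.999
M = 6.941 + 35.453 + 63.996
M = 106.39 g/mol, rounded to 3 dp:

106.390 g/mol


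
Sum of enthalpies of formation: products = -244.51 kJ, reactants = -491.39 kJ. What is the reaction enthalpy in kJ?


dH_rxn = sum(dH_f products) - sum(dH_f reactants)
dH_rxn = -244.51 - (-491.39)
dH_rxn = 246.88 kJ:

246.88 kJ


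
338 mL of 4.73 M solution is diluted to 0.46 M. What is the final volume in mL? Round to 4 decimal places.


Dilution: M1*V1 = M2*V2, solve for V2.
V2 = M1*V1 / M2
V2 = 4.73 * 338 / 0.46
V2 = 1598.74 / 0.46
V2 = 3475.52173913 mL, rounded to 4 dp:

3475.5217 mL


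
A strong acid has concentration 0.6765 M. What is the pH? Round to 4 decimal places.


A strong acid dissociates completely, so [H+] equals the given concentration.
pH = -log10([H+]) = -log10(0.6765)
pH = 0.1697322, rounded to 4 dp:

0.1697


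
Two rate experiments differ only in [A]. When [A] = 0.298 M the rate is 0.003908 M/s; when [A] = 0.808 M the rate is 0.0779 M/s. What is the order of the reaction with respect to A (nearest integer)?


Rate is proportional to [A]^n, so rate2/rate1 = ([A]2/[A]1)^n. Take logs to solve for n.
rate2/rate1 = 0.0779 / 0.003908 = 19.9335
[A]2/[A]1 = 0.808 / 0.298 = 2.7114
n = ln(19.9335) / ln(2.7114) = 3.0
Nearest integer order:

3


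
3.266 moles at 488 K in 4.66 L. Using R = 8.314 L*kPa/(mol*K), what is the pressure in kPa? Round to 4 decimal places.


PV = nRT, solve for P = nRT / V.
nRT = 3.266 * 8.314 * 488 = 13250.9197
P = 13250.9197 / 4.66
P = 2843.545 kPa, rounded to 4 dp:

2843.5450 kPa


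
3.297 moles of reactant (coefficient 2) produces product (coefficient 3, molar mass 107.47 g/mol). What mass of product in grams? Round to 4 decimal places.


Use the coefficient ratio to convert reactant moles to product moles, then multiply by the product's molar mass.
moles_P = moles_R * (coeff_P / coeff_R) = 3.297 * (3/2) = 4.9455
mass_P = moles_P * M_P = 4.9455 * 107.47
mass_P = 531.492885 g, rounded to 4 dp:

531.4929 g


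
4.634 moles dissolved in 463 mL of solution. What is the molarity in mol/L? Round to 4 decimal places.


Convert volume to liters: V_L = V_mL / 1000.
V_L = 463 / 1000 = 0.463 L
M = n / V_L = 4.634 / 0.463
M = 10.00863931 mol/L, rounded to 4 dp:

10.0086 mol/L


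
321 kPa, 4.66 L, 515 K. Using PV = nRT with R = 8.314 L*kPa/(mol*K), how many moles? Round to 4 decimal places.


PV = nRT, solve for n = PV / (RT).
PV = 321 * 4.66 = 1495.86
RT = 8.314 * 515 = 4281.71
n = 1495.86 / 4281.71
n = 0.34936042 mol, rounded to 4 dp:

0.3494 mol


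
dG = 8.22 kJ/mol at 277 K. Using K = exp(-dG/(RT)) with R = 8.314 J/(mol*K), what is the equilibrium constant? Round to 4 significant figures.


dG is in kJ/mol; multiply by 1000 to match R in J/(mol*K).
RT = 8.314 * 277 = 2302.978 J/mol
exponent = -dG*1000 / (RT) = -(8.22*1000) / 2302.978 = -3.56929159
K = exp(-3.56929159)
K = 0.028175807, rounded to 4 significant figures:

0.02818


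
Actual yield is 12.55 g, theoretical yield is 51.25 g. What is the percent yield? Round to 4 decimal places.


% yield = 100 * actual / theoretical
% yield = 100 * 12.55 / 51.25
% yield = 24.48780488 %, rounded to 4 dp:

24.4878 %


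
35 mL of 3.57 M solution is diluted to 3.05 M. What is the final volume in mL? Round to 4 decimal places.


Dilution: M1*V1 = M2*V2, solve for V2.
V2 = M1*V1 / M2
V2 = 3.57 * 35 / 3.05
V2 = 124.95 / 3.05
V2 = 40.96721311 mL, rounded to 4 dp:

40.9672 mL


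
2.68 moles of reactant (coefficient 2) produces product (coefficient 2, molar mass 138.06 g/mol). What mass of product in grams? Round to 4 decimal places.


Use the coefficient ratio to convert reactant moles to product moles, then multiply by the product's molar mass.
moles_P = moles_R * (coeff_P / coeff_R) = 2.68 * (2/2) = 2.68
mass_P = moles_P * M_P = 2.68 * 138.06
mass_P = 370.0008 g, rounded to 4 dp:

370.0008 g


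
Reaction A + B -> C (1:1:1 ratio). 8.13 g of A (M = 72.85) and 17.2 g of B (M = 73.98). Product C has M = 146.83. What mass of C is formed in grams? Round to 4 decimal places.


Find moles of each reactant; the smaller value is the limiting reagent in a 1:1:1 reaction, so moles_C equals moles of the limiter.
n_A = mass_A / M_A = 8.13 / 72.85 = 0.111599 mol
n_B = mass_B / M_B = 17.2 / 73.98 = 0.232495 mol
Limiting reagent: A (smaller), n_limiting = 0.111599 mol
mass_C = n_limiting * M_C = 0.111599 * 146.83
mass_C = 16.38608117 g, rounded to 4 dp:

16.3861 g


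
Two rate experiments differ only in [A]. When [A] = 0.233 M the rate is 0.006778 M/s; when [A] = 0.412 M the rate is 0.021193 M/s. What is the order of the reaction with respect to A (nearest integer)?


Rate is proportional to [A]^n, so rate2/rate1 = ([A]2/[A]1)^n. Take logs to solve for n.
rate2/rate1 = 0.021193 / 0.006778 = 3.1267
[A]2/[A]1 = 0.412 / 0.233 = 1.7682
n = ln(3.1267) / ln(1.7682) = 2.0
Nearest integer order:

2


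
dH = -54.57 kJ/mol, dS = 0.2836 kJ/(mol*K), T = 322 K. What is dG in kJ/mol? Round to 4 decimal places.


Gibbs: dG = dH - T*dS (consistent units, dS already in kJ/(mol*K)).
T*dS = 322 * 0.2836 = 91.3192
dG = -54.57 - (91.3192)
dG = -145.8892 kJ/mol, rounded to 4 dp:

-145.8892 kJ/mol


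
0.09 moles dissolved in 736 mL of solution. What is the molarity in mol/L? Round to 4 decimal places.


Convert volume to liters: V_L = V_mL / 1000.
V_L = 736 / 1000 = 0.736 L
M = n / V_L = 0.09 / 0.736
M = 0.12228261 mol/L, rounded to 4 dp:

0.1223 mol/L


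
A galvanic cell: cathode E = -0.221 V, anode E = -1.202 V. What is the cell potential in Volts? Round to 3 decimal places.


Standard cell potential: E_cell = E_cathode - E_anode.
E_cell = -0.221 - (-1.202)
E_cell = 0.981 V, rounded to 3 dp:

0.981 V


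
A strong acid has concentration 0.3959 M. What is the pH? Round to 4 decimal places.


A strong acid dissociates completely, so [H+] equals the given concentration.
pH = -log10([H+]) = -log10(0.3959)
pH = 0.4024145, rounded to 4 dp:

0.4024


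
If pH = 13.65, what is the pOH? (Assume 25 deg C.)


At 25 deg C, pH + pOH = 14.
pOH = 14 - pH = 14 - 13.65
pOH = 0.35:

0.35


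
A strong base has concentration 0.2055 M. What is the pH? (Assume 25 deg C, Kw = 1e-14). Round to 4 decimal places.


A strong base dissociates completely, so [OH-] equals the given concentration.
pOH = -log10([OH-]) = -log10(0.2055) = 0.687188
pH = 14 - pOH = 14 - 0.687188
pH = 13.312812, rounded to 4 dp:

13.3128


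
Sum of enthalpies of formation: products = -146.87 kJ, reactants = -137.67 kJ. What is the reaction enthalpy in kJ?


dH_rxn = sum(dH_f products) - sum(dH_f reactants)
dH_rxn = -146.87 - (-137.67)
dH_rxn = -9.2 kJ:

-9.20 kJ


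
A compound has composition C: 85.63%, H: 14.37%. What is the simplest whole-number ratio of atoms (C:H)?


Assume 100 g of compound, divide each mass% by atomic mass to get moles, then normalize by the smallest to get a raw atom ratio.
Moles per 100 g: C: 85.63/12.011 = 7.1293, H: 14.37/1.008 = 14.256
Raw ratio (divide by min = 7.1293): C: 1.0, H: 2.0
Multiply by 1 to clear fractions: C: 1.0 ~= 1, H: 2.0 ~= 2
Reduce by GCD to get the simplest whole-number ratio:

1:2


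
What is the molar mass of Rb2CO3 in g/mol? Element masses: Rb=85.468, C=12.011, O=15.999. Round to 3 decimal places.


M = sum(count * atomic_mass) over atoms.
M = 2*85.468 + 1*12.011 + 3*15.999
M = 170.936 + 12.011 + 47.997
M = 230.944 g/mol, rounded to 3 dp:

230.944 g/mol


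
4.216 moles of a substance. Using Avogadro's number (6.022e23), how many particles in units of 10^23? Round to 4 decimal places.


N = n * NA, then divide by 1e23 for the requested units.
N / 1e23 = n * 6.022
N / 1e23 = 4.216 * 6.022
N / 1e23 = 25.388752, rounded to 4 dp:

25.3888


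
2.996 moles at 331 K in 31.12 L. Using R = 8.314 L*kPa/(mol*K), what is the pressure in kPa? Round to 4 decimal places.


PV = nRT, solve for P = nRT / V.
nRT = 2.996 * 8.314 * 331 = 8244.7943
P = 8244.7943 / 31.12
P = 264.93554949 kPa, rounded to 4 dp:

264.9355 kPa


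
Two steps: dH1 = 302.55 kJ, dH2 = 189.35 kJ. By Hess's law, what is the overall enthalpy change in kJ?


Hess's law: enthalpy is a state function, so add the step enthalpies.
dH_total = dH1 + dH2 = 302.55 + (189.35)
dH_total = 491.9 kJ:

491.90 kJ


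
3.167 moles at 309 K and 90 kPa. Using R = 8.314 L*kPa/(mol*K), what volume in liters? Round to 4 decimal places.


PV = nRT, solve for V = nRT / P.
nRT = 3.167 * 8.314 * 309 = 8136.1053
V = 8136.1053 / 90
V = 90.40117 L, rounded to 4 dp:

90.4012 L


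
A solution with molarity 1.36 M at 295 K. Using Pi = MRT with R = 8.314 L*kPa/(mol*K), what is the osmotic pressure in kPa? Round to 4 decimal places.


Osmotic pressure (van't Hoff): Pi = M*R*T.
RT = 8.314 * 295 = 2452.63
Pi = 1.36 * 2452.63
Pi = 3335.5768 kPa, rounded to 4 dp:

3335.5768 kPa


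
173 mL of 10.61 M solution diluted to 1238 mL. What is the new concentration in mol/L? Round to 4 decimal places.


Dilution: M1*V1 = M2*V2, solve for M2.
M2 = M1*V1 / V2
M2 = 10.61 * 173 / 1238
M2 = 1835.53 / 1238
M2 = 1.48265751 mol/L, rounded to 4 dp:

1.4827 mol/L


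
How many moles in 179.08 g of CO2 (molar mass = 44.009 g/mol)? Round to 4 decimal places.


n = mass / M
n = 179.08 / 44.009
n = 4.06916767 mol, rounded to 4 dp:

4.0692 mol


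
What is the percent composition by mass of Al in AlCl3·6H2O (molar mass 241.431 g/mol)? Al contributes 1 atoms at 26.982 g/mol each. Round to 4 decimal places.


pct = 100 * (n_elem * M_elem) / M_total
mass_contribution = 1 * 26.982 = 26.982 g/mol
pct = 100 * 26.982 / 241.431
pct = 11.17586391 %, rounded to 4 dp:

11.1759 %


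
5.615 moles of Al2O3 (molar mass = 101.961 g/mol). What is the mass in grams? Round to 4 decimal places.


mass = n * M
mass = 5.615 * 101.961
mass = 572.511015 g, rounded to 4 dp:

572.5110 g


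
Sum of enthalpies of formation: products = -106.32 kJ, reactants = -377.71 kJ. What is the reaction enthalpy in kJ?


dH_rxn = sum(dH_f products) - sum(dH_f reactants)
dH_rxn = -106.32 - (-377.71)
dH_rxn = 271.39 kJ:

271.39 kJ


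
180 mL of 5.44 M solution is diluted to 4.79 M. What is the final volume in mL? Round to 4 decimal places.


Dilution: M1*V1 = M2*V2, solve for V2.
V2 = M1*V1 / M2
V2 = 5.44 * 180 / 4.79
V2 = 979.2 / 4.79
V2 = 204.42588727 mL, rounded to 4 dp:

204.4259 mL


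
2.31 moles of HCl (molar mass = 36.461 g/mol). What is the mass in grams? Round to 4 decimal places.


mass = n * M
mass = 2.31 * 36.461
mass = 84.22491 g, rounded to 4 dp:

84.2249 g


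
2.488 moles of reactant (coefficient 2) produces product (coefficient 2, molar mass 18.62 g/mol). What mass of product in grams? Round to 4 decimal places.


Use the coefficient ratio to convert reactant moles to product moles, then multiply by the product's molar mass.
moles_P = moles_R * (coeff_P / coeff_R) = 2.488 * (2/2) = 2.488
mass_P = moles_P * M_P = 2.488 * 18.62
mass_P = 46.32656 g, rounded to 4 dp:

46.3266 g


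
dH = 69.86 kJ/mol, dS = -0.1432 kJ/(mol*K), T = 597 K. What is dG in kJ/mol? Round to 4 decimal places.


Gibbs: dG = dH - T*dS (consistent units, dS already in kJ/(mol*K)).
T*dS = 597 * -0.1432 = -85.4904
dG = 69.86 - (-85.4904)
dG = 155.3504 kJ/mol, rounded to 4 dp:

155.3504 kJ/mol


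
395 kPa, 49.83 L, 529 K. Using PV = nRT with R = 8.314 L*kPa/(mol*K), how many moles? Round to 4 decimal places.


PV = nRT, solve for n = PV / (RT).
PV = 395 * 49.83 = 19682.85
RT = 8.314 * 529 = 4398.106
n = 19682.85 / 4398.106
n = 4.47530141 mol, rounded to 4 dp:

4.4753 mol


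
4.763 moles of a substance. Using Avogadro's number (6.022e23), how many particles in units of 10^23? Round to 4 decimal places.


N = n * NA, then divide by 1e23 for the requested units.
N / 1e23 = n * 6.022
N / 1e23 = 4.763 * 6.022
N / 1e23 = 28.682786, rounded to 4 dp:

28.6828


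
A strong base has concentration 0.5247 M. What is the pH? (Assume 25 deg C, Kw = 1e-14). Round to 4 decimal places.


A strong base dissociates completely, so [OH-] equals the given concentration.
pOH = -log10([OH-]) = -log10(0.5247) = 0.280089
pH = 14 - pOH = 14 - 0.280089
pH = 13.719911, rounded to 4 dp:

13.7199


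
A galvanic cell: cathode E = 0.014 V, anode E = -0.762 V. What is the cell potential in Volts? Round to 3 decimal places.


Standard cell potential: E_cell = E_cathode - E_anode.
E_cell = 0.014 - (-0.762)
E_cell = 0.776 V, rounded to 3 dp:

0.776 V


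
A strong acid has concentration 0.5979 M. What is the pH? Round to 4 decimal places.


A strong acid dissociates completely, so [H+] equals the given concentration.
pH = -log10([H+]) = -log10(0.5979)
pH = 0.22337145, rounded to 4 dp:

0.2234


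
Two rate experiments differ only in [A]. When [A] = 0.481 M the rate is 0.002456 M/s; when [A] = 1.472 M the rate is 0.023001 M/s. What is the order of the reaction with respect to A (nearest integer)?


Rate is proportional to [A]^n, so rate2/rate1 = ([A]2/[A]1)^n. Take logs to solve for n.
rate2/rate1 = 0.023001 / 0.002456 = 9.3652
[A]2/[A]1 = 1.472 / 0.481 = 3.0603
n = ln(9.3652) / ln(3.0603) = 2.0
Nearest integer order:

2


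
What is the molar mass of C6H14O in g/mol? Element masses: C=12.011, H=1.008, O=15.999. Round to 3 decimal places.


M = sum(count * atomic_mass) over atoms.
M = 6*12.011 + 14*1.008 + 1*15.999
M = 72.066 + 14.112 + 15.999
M = 102.177 g/mol, rounded to 3 dp:

102.177 g/mol


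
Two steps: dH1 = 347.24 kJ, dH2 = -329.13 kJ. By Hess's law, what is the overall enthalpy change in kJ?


Hess's law: enthalpy is a state function, so add the step enthalpies.
dH_total = dH1 + dH2 = 347.24 + (-329.13)
dH_total = 18.11 kJ:

18.11 kJ


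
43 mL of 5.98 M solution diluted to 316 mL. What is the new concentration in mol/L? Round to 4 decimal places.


Dilution: M1*V1 = M2*V2, solve for M2.
M2 = M1*V1 / V2
M2 = 5.98 * 43 / 316
M2 = 257.14 / 316
M2 = 0.81373418 mol/L, rounded to 4 dp:

0.8137 mol/L


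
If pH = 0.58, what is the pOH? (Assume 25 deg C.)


At 25 deg C, pH + pOH = 14.
pOH = 14 - pH = 14 - 0.58
pOH = 13.42:

13.42


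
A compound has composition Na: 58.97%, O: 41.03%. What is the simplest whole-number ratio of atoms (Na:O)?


Assume 100 g of compound, divide each mass% by atomic mass to get moles, then normalize by the smallest to get a raw atom ratio.
Moles per 100 g: Na: 58.97/22.99 = 2.565, O: 41.03/15.999 = 2.5645
Raw ratio (divide by min = 2.5645): Na: 1.0, O: 1.0
Multiply by 1 to clear fractions: Na: 1.0 ~= 1, O: 1.0 ~= 1
Reduce by GCD to get the simplest whole-number ratio:

1:1


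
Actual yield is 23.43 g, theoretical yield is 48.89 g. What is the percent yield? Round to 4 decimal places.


% yield = 100 * actual / theoretical
% yield = 100 * 23.43 / 48.89
% yield = 47.92391082 %, rounded to 4 dp:

47.9239 %


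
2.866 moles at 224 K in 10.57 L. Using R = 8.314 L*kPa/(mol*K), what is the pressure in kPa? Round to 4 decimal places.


PV = nRT, solve for P = nRT / V.
nRT = 2.866 * 8.314 * 224 = 5337.455
P = 5337.455 / 10.57
P = 504.96263009 kPa, rounded to 4 dp:

504.9626 kPa


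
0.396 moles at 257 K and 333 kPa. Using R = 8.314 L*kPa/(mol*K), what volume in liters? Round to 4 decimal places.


PV = nRT, solve for V = nRT / P.
nRT = 0.396 * 8.314 * 257 = 846.1324
V = 846.1324 / 333
V = 2.54093814 L, rounded to 4 dp:

2.5409 L


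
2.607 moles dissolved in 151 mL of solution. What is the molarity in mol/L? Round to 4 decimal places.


Convert volume to liters: V_L = V_mL / 1000.
V_L = 151 / 1000 = 0.151 L
M = n / V_L = 2.607 / 0.151
M = 17.26490066 mol/L, rounded to 4 dp:

17.2649 mol/L


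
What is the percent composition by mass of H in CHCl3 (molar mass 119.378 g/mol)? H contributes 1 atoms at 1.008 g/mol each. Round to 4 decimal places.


pct = 100 * (n_elem * M_elem) / M_total
mass_contribution = 1 * 1.008 = 1.008 g/mol
pct = 100 * 1.008 / 119.378
pct = 0.84437669 %, rounded to 4 dp:

0.8444 %


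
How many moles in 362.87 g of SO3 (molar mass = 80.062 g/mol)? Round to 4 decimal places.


n = mass / M
n = 362.87 / 80.062
n = 4.53236242 mol, rounded to 4 dp:

4.5324 mol


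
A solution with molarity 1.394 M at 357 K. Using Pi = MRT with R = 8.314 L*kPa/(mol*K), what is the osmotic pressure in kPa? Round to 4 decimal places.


Osmotic pressure (van't Hoff): Pi = M*R*T.
RT = 8.314 * 357 = 2968.098
Pi = 1.394 * 2968.098
Pi = 4137.528612 kPa, rounded to 4 dp:

4137.5286 kPa


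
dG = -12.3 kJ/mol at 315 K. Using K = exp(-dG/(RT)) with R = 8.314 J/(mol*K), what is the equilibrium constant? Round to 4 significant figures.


dG is in kJ/mol; multiply by 1000 to match R in J/(mol*K).
RT = 8.314 * 315 = 2618.91 J/mol
exponent = -dG*1000 / (RT) = -(-12.3*1000) / 2618.91 = 4.69661042
K = exp(4.69661042)
K = 109.57513, rounded to 4 significant figures:

109.6


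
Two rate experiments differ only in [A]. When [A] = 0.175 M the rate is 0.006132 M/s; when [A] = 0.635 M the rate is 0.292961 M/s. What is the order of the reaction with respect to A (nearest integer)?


Rate is proportional to [A]^n, so rate2/rate1 = ([A]2/[A]1)^n. Take logs to solve for n.
rate2/rate1 = 0.292961 / 0.006132 = 47.7758
[A]2/[A]1 = 0.635 / 0.175 = 3.6286
n = ln(47.7758) / ln(3.6286) = 3.0
Nearest integer order:

3


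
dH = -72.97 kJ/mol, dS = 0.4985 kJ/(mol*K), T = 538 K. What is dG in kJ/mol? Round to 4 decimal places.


Gibbs: dG = dH - T*dS (consistent units, dS already in kJ/(mol*K)).
T*dS = 538 * 0.4985 = 268.193
dG = -72.97 - (268.193)
dG = -341.163 kJ/mol, rounded to 4 dp:

-341.1630 kJ/mol


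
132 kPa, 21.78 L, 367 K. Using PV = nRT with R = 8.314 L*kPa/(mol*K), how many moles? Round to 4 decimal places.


PV = nRT, solve for n = PV / (RT).
PV = 132 * 21.78 = 2874.96
RT = 8.314 * 367 = 3051.238
n = 2874.96 / 3051.238
n = 0.94222738 mol, rounded to 4 dp:

0.9422 mol


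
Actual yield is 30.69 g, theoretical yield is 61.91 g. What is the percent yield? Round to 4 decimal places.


% yield = 100 * actual / theoretical
% yield = 100 * 30.69 / 61.91
% yield = 49.5719593 %, rounded to 4 dp:

49.5720 %


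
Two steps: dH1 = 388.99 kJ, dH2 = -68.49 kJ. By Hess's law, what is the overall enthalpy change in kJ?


Hess's law: enthalpy is a state function, so add the step enthalpies.
dH_total = dH1 + dH2 = 388.99 + (-68.49)
dH_total = 320.5 kJ:

320.50 kJ


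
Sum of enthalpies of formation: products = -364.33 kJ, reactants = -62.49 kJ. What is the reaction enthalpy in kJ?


dH_rxn = sum(dH_f products) - sum(dH_f reactants)
dH_rxn = -364.33 - (-62.49)
dH_rxn = -301.84 kJ:

-301.84 kJ


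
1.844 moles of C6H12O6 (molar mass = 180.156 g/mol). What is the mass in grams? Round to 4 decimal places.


mass = n * M
mass = 1.844 * 180.156
mass = 332.207664 g, rounded to 4 dp:

332.2077 g


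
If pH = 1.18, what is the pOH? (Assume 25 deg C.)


At 25 deg C, pH + pOH = 14.
pOH = 14 - pH = 14 - 1.18
pOH = 12.82:

12.82


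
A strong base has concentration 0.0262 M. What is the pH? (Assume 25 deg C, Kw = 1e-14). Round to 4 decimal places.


A strong base dissociates completely, so [OH-] equals the given concentration.
pOH = -log10([OH-]) = -log10(0.0262) = 1.581699
pH = 14 - pOH = 14 - 1.581699
pH = 12.418301, rounded to 4 dp:

12.4183


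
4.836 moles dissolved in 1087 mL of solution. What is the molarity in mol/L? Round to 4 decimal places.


Convert volume to liters: V_L = V_mL / 1000.
V_L = 1087 / 1000 = 1.087 L
M = n / V_L = 4.836 / 1.087
M = 4.44894204 mol/L, rounded to 4 dp:

4.4489 mol/L


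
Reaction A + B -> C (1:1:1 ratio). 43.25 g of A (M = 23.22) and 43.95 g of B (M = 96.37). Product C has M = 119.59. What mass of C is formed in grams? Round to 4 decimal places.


Find moles of each reactant; the smaller value is the limiting reagent in a 1:1:1 reaction, so moles_C equals moles of the limiter.
n_A = mass_A / M_A = 43.25 / 23.22 = 1.862618 mol
n_B = mass_B / M_B = 43.95 / 96.37 = 0.456055 mol
Limiting reagent: B (smaller), n_limiting = 0.456055 mol
mass_C = n_limiting * M_C = 0.456055 * 119.59
mass_C = 54.53961745 g, rounded to 4 dp:

54.5396 g


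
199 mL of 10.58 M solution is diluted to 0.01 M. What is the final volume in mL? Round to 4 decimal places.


Dilution: M1*V1 = M2*V2, solve for V2.
V2 = M1*V1 / M2
V2 = 10.58 * 199 / 0.01
V2 = 2105.42 / 0.01
V2 = 210542.0 mL, rounded to 4 dp:

210542.0000 mL


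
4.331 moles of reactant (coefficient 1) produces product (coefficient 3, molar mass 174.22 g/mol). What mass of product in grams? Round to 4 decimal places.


Use the coefficient ratio to convert reactant moles to product moles, then multiply by the product's molar mass.
moles_P = moles_R * (coeff_P / coeff_R) = 4.331 * (3/1) = 12.993
mass_P = moles_P * M_P = 12.993 * 174.22
mass_P = 2263.64046 g, rounded to 4 dp:

2263.6405 g


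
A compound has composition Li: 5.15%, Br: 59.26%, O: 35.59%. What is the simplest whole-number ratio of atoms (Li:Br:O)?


Assume 100 g of compound, divide each mass% by atomic mass to get moles, then normalize by the smallest to get a raw atom ratio.
Moles per 100 g: Li: 5.15/6.941 = 0.742, Br: 59.26/79.904 = 0.7416, O: 35.59/15.999 = 2.2245
Raw ratio (divide by min = 0.7416): Li: 1.0, Br: 1.0, O: 2.999
Multiply by 1 to clear fractions: Li: 1.0 ~= 1, Br: 1.0 ~= 1, O: 2.999 ~= 3
Reduce by GCD to get the simplest whole-number ratio:

1:1:3


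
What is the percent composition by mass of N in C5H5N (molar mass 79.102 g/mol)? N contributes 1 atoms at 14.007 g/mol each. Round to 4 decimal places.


pct = 100 * (n_elem * M_elem) / M_total
mass_contribution = 1 * 14.007 = 14.007 g/mol
pct = 100 * 14.007 / 79.102
pct = 17.70751688 %, rounded to 4 dp:

17.7075 %


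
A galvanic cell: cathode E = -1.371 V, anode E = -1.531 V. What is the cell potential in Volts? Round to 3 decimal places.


Standard cell potential: E_cell = E_cathode - E_anode.
E_cell = -1.371 - (-1.531)
E_cell = 0.16 V, rounded to 3 dp:

0.160 V


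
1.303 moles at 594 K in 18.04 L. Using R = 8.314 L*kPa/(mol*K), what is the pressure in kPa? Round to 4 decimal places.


PV = nRT, solve for P = nRT / V.
nRT = 1.303 * 8.314 * 594 = 6434.8863
P = 6434.8863 / 18.04
P = 356.70101441 kPa, rounded to 4 dp:

356.7010 kPa


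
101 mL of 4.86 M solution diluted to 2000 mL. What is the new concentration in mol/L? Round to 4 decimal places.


Dilution: M1*V1 = M2*V2, solve for M2.
M2 = M1*V1 / V2
M2 = 4.86 * 101 / 2000
M2 = 490.86 / 2000
M2 = 0.24543 mol/L, rounded to 4 dp:

0.2454 mol/L


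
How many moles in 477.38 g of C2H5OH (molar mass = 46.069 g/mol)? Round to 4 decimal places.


n = mass / M
n = 477.38 / 46.069
n = 10.36228266 mol, rounded to 4 dp:

10.3623 mol


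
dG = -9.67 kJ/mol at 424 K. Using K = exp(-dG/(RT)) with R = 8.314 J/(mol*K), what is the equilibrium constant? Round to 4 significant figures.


dG is in kJ/mol; multiply by 1000 to match R in J/(mol*K).
RT = 8.314 * 424 = 3525.136 J/mol
exponent = -dG*1000 / (RT) = -(-9.67*1000) / 3525.136 = 2.74315658
K = exp(2.74315658)
K = 15.535948, rounded to 4 significant figures:

15.54


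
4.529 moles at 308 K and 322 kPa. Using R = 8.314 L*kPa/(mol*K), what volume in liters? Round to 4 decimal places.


PV = nRT, solve for V = nRT / P.
nRT = 4.529 * 8.314 * 308 = 11597.4646
V = 11597.4646 / 322
V = 36.01697081 L, rounded to 4 dp:

36.0170 L


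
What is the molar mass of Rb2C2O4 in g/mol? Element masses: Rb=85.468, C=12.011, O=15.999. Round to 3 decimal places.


M = sum(count * atomic_mass) over atoms.
M = 2*85.468 + 2*12.011 + 4*15.999
M = 170.936 + 24.022 + 63.996
M = 258.954 g/mol, rounded to 3 dp:

258.954 g/mol


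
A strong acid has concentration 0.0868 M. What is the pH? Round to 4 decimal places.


A strong acid dissociates completely, so [H+] equals the given concentration.
pH = -log10([H+]) = -log10(0.0868)
pH = 1.06148027, rounded to 4 dp:

1.0615


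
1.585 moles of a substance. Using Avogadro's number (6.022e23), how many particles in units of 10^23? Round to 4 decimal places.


N = n * NA, then divide by 1e23 for the requested units.
N / 1e23 = n * 6.022
N / 1e23 = 1.585 * 6.022
N / 1e23 = 9.54487, rounded to 4 dp:

9.5449
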